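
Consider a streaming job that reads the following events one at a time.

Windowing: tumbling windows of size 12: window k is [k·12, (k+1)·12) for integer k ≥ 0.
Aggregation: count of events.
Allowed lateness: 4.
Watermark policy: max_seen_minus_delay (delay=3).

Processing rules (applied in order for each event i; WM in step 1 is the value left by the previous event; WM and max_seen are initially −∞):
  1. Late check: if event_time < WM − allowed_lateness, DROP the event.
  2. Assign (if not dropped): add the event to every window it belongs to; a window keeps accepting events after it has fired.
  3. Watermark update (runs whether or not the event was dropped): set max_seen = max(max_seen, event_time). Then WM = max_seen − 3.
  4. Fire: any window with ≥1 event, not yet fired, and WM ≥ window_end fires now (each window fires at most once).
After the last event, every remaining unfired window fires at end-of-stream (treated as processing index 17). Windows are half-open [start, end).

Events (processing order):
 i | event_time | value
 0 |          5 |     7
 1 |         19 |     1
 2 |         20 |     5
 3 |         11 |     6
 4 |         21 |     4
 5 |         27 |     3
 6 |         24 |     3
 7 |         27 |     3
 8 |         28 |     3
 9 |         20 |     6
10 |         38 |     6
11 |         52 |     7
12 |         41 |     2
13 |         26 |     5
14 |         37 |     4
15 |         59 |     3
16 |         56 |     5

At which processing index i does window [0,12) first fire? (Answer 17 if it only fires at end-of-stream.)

i=0 t=5 v=7: → [0,12); WM=2
i=1 t=19 v=1: → [12,24); WM=16; [0,12) fires=1
i=2 t=20 v=5: → [12,24); WM=17
i=3 t=11 v=6: DROP (t<17-4); WM=17
i=4 t=21 v=4: → [12,24); WM=18
i=5 t=27 v=3: → [24,36); WM=24; [12,24) fires=3
i=6 t=24 v=3: → [24,36); WM=24
i=7 t=27 v=3: → [24,36); WM=24
i=8 t=28 v=3: → [24,36); WM=25
i=9 t=20 v=6: DROP (t<25-4); WM=25
i=10 t=38 v=6: → [36,48); WM=35
i=11 t=52 v=7: → [48,60); WM=49; [24,36) fires=4 [36,48) fires=1
i=12 t=41 v=2: DROP (t<49-4); WM=49
i=13 t=26 v=5: DROP (t<49-4); WM=49
i=14 t=37 v=4: DROP (t<49-4); WM=49
i=15 t=59 v=3: → [48,60); WM=56
i=16 t=56 v=5: → [48,60); WM=56

1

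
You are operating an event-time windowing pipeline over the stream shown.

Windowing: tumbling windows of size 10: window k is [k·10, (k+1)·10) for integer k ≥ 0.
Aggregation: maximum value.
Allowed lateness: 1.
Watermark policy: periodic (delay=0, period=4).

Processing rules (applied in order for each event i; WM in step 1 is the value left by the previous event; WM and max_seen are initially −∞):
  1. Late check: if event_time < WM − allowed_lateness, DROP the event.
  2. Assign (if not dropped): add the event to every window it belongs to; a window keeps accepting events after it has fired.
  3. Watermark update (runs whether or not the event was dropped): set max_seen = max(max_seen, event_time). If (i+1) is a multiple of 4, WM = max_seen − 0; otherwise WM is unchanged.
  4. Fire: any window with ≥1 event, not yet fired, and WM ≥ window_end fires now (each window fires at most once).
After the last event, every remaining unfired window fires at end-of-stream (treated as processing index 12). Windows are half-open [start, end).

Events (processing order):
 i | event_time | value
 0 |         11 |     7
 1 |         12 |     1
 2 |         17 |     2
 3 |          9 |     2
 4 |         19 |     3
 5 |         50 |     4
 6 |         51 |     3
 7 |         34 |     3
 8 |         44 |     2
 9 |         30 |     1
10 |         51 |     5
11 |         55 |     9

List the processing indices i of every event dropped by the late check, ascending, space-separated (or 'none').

8 9

i=0 t=11 v=7: → [10,20); WM=−∞
i=1 t=12 v=1: → [10,20); WM=−∞
i=2 t=17 v=2: → [10,20); WM=−∞
i=3 t=9 v=2: → [0,10); WM=17; [0,10) fires=2
i=4 t=19 v=3: → [10,20); WM=17
i=5 t=50 v=4: → [50,60); WM=17
i=6 t=51 v=3: → [50,60); WM=17
i=7 t=34 v=3: → [30,40); WM=51; [10,20) fires=7 [30,40) fires=3
i=8 t=44 v=2: DROP (t<51-1); WM=51
i=9 t=30 v=1: DROP (t<51-1); WM=51
i=10 t=51 v=5: → [50,60); WM=51
i=11 t=55 v=9: → [50,60); WM=55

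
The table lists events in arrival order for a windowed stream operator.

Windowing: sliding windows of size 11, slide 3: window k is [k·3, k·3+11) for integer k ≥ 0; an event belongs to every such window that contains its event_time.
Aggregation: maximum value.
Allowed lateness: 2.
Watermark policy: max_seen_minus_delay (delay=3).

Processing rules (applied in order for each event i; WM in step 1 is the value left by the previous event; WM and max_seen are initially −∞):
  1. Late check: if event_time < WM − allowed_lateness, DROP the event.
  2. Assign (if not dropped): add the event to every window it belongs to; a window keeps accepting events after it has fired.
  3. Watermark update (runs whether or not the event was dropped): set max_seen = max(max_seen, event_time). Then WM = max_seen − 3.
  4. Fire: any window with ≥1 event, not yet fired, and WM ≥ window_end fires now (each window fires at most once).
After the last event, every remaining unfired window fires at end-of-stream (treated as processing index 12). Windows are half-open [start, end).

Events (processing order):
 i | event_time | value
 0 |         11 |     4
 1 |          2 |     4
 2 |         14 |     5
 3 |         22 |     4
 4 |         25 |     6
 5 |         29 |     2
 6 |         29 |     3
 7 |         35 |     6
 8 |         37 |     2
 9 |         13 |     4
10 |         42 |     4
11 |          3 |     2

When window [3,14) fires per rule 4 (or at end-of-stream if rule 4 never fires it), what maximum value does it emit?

i=0 t=11 v=4: → [9,20),[6,17),[3,14); WM=8
i=1 t=2 v=4: DROP (t<8-2); WM=8
i=2 t=14 v=5: → [12,23),[9,20),[6,17); WM=11
i=3 t=22 v=4: → [21,32),[18,29),[15,26),[12,23); WM=19; [3,14) fires=4 [6,17) fires=5
i=4 t=25 v=6: → [24,35),[21,32),[18,29),[15,26); WM=22; [9,20) fires=5
i=5 t=29 v=2: → [27,38),[24,35),[21,32); WM=26; [12,23) fires=5 [15,26) fires=6
i=6 t=29 v=3: → [27,38),[24,35),[21,32); WM=26
i=7 t=35 v=6: → [33,44),[30,41),[27,38); WM=32; [18,29) fires=6 [21,32) fires=6
i=8 t=37 v=2: → [36,47),[33,44),[30,41),[27,38); WM=34
i=9 t=13 v=4: DROP (t<34-2); WM=34
i=10 t=42 v=4: → [42,53),[39,50),[36,47),[33,44); WM=39; [24,35) fires=6 [27,38) fires=6
i=11 t=3 v=2: DROP (t<39-2); WM=39

4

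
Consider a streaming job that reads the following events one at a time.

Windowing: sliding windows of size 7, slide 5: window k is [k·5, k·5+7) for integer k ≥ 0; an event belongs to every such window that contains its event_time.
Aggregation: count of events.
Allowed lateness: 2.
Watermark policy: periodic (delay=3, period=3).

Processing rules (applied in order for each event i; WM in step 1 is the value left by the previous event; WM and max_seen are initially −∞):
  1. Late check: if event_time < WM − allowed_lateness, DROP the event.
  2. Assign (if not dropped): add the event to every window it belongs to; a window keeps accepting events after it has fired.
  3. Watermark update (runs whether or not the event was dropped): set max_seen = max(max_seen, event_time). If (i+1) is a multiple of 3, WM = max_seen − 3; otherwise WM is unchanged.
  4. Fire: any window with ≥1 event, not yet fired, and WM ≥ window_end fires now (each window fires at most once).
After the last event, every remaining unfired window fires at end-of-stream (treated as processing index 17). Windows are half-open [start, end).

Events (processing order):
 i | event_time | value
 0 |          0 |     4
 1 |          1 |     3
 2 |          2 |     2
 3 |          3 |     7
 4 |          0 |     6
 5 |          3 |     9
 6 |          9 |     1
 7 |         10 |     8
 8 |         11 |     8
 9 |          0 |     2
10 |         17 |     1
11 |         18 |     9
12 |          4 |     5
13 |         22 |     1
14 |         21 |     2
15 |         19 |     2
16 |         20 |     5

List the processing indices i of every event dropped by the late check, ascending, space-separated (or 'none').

i=0 t=0 v=4: → [0,7); WM=−∞
i=1 t=1 v=3: → [0,7); WM=−∞
i=2 t=2 v=2: → [0,7); WM=-1
i=3 t=3 v=7: → [0,7); WM=-1
i=4 t=0 v=6: → [0,7); WM=-1
i=5 t=3 v=9: → [0,7); WM=0
i=6 t=9 v=1: → [5,12); WM=0
i=7 t=10 v=8: → [10,17),[5,12); WM=0
i=8 t=11 v=8: → [10,17),[5,12); WM=8; [0,7) fires=6
i=9 t=0 v=2: DROP (t<8-2); WM=8
i=10 t=17 v=1: → [15,22); WM=8
i=11 t=18 v=9: → [15,22); WM=15; [5,12) fires=3
i=12 t=4 v=5: DROP (t<15-2); WM=15
i=13 t=22 v=1: → [20,27); WM=15
i=14 t=21 v=2: → [20,27),[15,22); WM=19; [10,17) fires=2
i=15 t=19 v=2: → [15,22); WM=19
i=16 t=20 v=5: → [20,27),[15,22); WM=19

9 12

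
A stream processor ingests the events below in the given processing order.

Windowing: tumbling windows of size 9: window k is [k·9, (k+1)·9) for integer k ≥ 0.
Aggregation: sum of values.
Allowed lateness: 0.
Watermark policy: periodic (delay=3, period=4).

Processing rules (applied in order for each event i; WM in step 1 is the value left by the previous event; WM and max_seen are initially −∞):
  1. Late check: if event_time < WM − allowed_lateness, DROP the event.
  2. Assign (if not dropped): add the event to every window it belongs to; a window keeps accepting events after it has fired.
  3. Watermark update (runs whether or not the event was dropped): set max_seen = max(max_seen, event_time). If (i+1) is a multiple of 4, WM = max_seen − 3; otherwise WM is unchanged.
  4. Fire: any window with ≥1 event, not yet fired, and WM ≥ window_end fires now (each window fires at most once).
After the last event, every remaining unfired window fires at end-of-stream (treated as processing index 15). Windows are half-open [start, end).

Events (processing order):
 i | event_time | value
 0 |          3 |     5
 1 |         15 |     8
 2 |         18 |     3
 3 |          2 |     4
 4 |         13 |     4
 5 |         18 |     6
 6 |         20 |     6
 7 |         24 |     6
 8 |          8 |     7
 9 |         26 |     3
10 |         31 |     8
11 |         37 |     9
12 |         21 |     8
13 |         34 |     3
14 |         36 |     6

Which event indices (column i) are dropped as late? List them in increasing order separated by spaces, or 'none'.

4 8 12

i=0 t=3 v=5: → [0,9); WM=−∞
i=1 t=15 v=8: → [9,18); WM=−∞
i=2 t=18 v=3: → [18,27); WM=−∞
i=3 t=2 v=4: → [0,9); WM=15; [0,9) fires=9
i=4 t=13 v=4: DROP (t<15-0); WM=15
i=5 t=18 v=6: → [18,27); WM=15
i=6 t=20 v=6: → [18,27); WM=15
i=7 t=24 v=6: → [18,27); WM=21; [9,18) fires=8
i=8 t=8 v=7: DROP (t<21-0); WM=21
i=9 t=26 v=3: → [18,27); WM=21
i=10 t=31 v=8: → [27,36); WM=21
i=11 t=37 v=9: → [36,45); WM=34; [18,27) fires=24
i=12 t=21 v=8: DROP (t<34-0); WM=34
i=13 t=34 v=3: → [27,36); WM=34
i=14 t=36 v=6: → [36,45); WM=34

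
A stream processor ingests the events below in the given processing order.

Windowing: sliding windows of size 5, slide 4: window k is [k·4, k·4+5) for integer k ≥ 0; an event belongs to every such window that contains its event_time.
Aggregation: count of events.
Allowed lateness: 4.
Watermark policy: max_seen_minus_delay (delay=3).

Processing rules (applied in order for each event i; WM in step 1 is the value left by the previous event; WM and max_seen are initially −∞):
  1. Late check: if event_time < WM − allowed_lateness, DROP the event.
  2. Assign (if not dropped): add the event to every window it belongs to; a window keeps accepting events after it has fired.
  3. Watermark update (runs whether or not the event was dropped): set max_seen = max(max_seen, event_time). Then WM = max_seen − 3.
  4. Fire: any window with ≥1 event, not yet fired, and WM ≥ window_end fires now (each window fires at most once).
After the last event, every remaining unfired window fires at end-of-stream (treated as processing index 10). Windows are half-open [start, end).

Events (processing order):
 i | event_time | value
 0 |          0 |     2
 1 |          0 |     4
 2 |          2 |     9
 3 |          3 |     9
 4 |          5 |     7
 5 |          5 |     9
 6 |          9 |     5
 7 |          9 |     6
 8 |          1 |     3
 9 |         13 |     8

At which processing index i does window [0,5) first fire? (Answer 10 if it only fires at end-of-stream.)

i=0 t=0 v=2: → [0,5); WM=-3
i=1 t=0 v=4: → [0,5); WM=-3
i=2 t=2 v=9: → [0,5); WM=-1
i=3 t=3 v=9: → [0,5); WM=0
i=4 t=5 v=7: → [4,9); WM=2
i=5 t=5 v=9: → [4,9); WM=2
i=6 t=9 v=5: → [8,13); WM=6; [0,5) fires=4
i=7 t=9 v=6: → [8,13); WM=6
i=8 t=1 v=3: DROP (t<6-4); WM=6
i=9 t=13 v=8: → [12,17); WM=10; [4,9) fires=2

6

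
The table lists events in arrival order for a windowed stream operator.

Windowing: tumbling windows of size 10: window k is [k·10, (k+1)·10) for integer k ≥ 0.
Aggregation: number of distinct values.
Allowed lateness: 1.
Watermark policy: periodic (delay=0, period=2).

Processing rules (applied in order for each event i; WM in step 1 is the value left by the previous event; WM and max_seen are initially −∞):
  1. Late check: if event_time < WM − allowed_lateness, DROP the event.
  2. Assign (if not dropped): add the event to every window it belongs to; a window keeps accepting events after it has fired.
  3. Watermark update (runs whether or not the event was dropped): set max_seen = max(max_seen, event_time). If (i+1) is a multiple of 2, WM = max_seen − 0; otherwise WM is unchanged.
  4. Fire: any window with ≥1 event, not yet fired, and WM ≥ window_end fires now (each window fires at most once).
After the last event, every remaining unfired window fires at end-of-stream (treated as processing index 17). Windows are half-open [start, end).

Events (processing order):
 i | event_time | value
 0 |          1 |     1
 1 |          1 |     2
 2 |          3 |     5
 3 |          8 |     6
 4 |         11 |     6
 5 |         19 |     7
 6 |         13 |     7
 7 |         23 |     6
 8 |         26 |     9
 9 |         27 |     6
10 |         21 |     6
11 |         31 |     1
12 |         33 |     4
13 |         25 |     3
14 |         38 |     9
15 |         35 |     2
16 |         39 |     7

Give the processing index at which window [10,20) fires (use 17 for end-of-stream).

i=0 t=1 v=1: → [0,10); WM=−∞
i=1 t=1 v=2: → [0,10); WM=1
i=2 t=3 v=5: → [0,10); WM=1
i=3 t=8 v=6: → [0,10); WM=8
i=4 t=11 v=6: → [10,20); WM=8
i=5 t=19 v=7: → [10,20); WM=19; [0,10) fires=4
i=6 t=13 v=7: DROP (t<19-1); WM=19
i=7 t=23 v=6: → [20,30); WM=23; [10,20) fires=2
i=8 t=26 v=9: → [20,30); WM=23
i=9 t=27 v=6: → [20,30); WM=27
i=10 t=21 v=6: DROP (t<27-1); WM=27
i=11 t=31 v=1: → [30,40); WM=31; [20,30) fires=2
i=12 t=33 v=4: → [30,40); WM=31
i=13 t=25 v=3: DROP (t<31-1); WM=33
i=14 t=38 v=9: → [30,40); WM=33
i=15 t=35 v=2: → [30,40); WM=38
i=16 t=39 v=7: → [30,40); WM=38

7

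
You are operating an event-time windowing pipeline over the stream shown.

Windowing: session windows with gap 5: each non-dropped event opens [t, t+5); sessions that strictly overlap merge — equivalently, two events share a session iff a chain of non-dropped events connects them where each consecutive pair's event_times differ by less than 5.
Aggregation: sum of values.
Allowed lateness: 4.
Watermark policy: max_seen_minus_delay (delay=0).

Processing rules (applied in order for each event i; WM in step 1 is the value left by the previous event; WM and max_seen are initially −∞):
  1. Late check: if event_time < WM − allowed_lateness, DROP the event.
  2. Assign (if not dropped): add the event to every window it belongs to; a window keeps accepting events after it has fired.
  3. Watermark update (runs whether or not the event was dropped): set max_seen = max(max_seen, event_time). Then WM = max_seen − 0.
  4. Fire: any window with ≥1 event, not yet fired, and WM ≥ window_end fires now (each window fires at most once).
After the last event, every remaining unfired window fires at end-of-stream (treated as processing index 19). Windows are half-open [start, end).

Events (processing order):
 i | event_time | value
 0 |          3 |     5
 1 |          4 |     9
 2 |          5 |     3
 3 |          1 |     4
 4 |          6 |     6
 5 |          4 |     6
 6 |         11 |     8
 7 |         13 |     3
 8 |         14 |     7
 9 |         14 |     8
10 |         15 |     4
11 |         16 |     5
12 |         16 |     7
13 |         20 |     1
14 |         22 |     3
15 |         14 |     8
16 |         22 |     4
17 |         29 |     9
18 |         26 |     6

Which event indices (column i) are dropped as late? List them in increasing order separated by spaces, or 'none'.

15

i=0 t=3 v=5: → [3,8); WM=3
i=1 t=4 v=9: → [3,9); WM=4
i=2 t=5 v=3: → [3,10); WM=5
i=3 t=1 v=4: → [1,10); WM=5
i=4 t=6 v=6: → [1,11); WM=6
i=5 t=4 v=6: → [1,11); WM=6
i=6 t=11 v=8: → [11,16); WM=11
i=7 t=13 v=3: → [11,18); WM=13
i=8 t=14 v=7: → [11,19); WM=14
i=9 t=14 v=8: → [11,19); WM=14
i=10 t=15 v=4: → [11,20); WM=15
i=11 t=16 v=5: → [11,21); WM=16
i=12 t=16 v=7: → [11,21); WM=16
i=13 t=20 v=1: → [11,25); WM=20
i=14 t=22 v=3: → [11,27); WM=22
i=15 t=14 v=8: DROP (t<22-4); WM=22
i=16 t=22 v=4: → [11,27); WM=22
i=17 t=29 v=9: → [29,34); WM=29
i=18 t=26 v=6: → [11,34); WM=29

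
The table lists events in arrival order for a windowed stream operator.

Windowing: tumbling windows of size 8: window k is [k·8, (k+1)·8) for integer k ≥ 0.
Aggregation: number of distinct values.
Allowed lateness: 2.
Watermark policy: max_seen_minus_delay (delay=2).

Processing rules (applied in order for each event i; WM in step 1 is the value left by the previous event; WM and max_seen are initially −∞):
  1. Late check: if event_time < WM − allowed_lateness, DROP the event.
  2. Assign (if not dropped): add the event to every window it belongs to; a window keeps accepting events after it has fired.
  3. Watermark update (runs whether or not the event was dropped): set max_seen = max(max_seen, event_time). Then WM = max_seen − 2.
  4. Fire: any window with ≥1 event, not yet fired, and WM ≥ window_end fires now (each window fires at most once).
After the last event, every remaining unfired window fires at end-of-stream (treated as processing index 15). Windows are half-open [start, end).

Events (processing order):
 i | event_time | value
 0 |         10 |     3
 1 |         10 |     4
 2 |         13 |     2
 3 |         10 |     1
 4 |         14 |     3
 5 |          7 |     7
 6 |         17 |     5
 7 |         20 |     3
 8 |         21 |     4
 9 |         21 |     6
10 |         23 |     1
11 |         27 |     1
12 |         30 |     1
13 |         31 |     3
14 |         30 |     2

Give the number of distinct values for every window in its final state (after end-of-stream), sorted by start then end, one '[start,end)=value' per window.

[8,16)=4 [16,24)=5 [24,32)=3

i=0 t=10 v=3: → [8,16); WM=8
i=1 t=10 v=4: → [8,16); WM=8
i=2 t=13 v=2: → [8,16); WM=11
i=3 t=10 v=1: → [8,16); WM=11
i=4 t=14 v=3: → [8,16); WM=12
i=5 t=7 v=7: DROP (t<12-2); WM=12
i=6 t=17 v=5: → [16,24); WM=15
i=7 t=20 v=3: → [16,24); WM=18; [8,16) fires=4
i=8 t=21 v=4: → [16,24); WM=19
i=9 t=21 v=6: → [16,24); WM=19
i=10 t=23 v=1: → [16,24); WM=21
i=11 t=27 v=1: → [24,32); WM=25; [16,24) fires=5
i=12 t=30 v=1: → [24,32); WM=28
i=13 t=31 v=3: → [24,32); WM=29
i=14 t=30 v=2: → [24,32); WM=29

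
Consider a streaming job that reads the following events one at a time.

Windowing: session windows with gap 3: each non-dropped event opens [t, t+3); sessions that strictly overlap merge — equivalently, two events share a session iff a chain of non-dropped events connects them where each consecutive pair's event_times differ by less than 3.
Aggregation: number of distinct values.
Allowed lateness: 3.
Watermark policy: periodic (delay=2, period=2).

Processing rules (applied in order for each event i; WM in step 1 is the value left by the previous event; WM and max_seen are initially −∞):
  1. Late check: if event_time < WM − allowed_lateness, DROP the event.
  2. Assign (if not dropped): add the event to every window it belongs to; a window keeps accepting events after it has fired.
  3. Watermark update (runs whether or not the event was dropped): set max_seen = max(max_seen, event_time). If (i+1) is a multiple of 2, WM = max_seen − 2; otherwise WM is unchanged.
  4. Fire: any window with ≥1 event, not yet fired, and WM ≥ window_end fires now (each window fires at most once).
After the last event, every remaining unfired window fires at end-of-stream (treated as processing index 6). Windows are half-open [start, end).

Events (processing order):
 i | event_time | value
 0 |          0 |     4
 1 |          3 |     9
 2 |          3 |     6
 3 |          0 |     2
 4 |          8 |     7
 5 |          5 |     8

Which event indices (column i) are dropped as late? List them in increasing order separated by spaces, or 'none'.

none

i=0 t=0 v=4: → [0,3); WM=−∞
i=1 t=3 v=9: → [3,6); WM=1
i=2 t=3 v=6: → [3,6); WM=1
i=3 t=0 v=2: → [0,3); WM=1
i=4 t=8 v=7: → [8,11); WM=1
i=5 t=5 v=8: → [3,8); WM=6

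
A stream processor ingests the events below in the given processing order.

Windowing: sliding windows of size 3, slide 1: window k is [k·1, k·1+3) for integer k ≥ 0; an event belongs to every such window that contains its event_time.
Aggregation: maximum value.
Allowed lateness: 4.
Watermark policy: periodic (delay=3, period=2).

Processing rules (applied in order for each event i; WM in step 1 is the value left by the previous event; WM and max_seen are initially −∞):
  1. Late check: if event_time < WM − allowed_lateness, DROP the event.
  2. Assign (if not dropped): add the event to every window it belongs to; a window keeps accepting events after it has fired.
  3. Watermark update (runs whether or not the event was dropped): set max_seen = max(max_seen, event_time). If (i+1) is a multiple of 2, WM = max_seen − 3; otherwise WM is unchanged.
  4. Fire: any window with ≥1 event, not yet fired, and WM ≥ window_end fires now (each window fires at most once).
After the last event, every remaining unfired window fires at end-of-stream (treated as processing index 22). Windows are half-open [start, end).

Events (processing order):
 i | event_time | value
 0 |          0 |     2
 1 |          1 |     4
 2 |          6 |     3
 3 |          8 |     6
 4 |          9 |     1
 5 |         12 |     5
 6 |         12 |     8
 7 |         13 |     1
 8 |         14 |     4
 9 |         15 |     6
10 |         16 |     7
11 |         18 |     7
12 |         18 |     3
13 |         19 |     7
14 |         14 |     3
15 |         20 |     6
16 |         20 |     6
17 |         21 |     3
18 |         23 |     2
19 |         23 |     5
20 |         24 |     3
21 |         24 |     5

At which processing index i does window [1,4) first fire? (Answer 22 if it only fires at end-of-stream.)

i=0 t=0 v=2: → [0,3); WM=−∞
i=1 t=1 v=4: → [1,4),[0,3); WM=-2
i=2 t=6 v=3: → [6,9),[5,8),[4,7); WM=-2
i=3 t=8 v=6: → [8,11),[7,10),[6,9); WM=5; [0,3) fires=4 [1,4) fires=4
i=4 t=9 v=1: → [9,12),[8,11),[7,10); WM=5
i=5 t=12 v=5: → [12,15),[11,14),[10,13); WM=9; [4,7) fires=3 [5,8) fires=3 [6,9) fires=6
i=6 t=12 v=8: → [12,15),[11,14),[10,13); WM=9
i=7 t=13 v=1: → [13,16),[12,15),[11,14); WM=10; [7,10) fires=6
i=8 t=14 v=4: → [14,17),[13,16),[12,15); WM=10
i=9 t=15 v=6: → [15,18),[14,17),[13,16); WM=12; [8,11) fires=6 [9,12) fires=1
i=10 t=16 v=7: → [16,19),[15,18),[14,17); WM=12
i=11 t=18 v=7: → [18,21),[17,20),[16,19); WM=15; [10,13) fires=8 [11,14) fires=8 [12,15) fires=8
i=12 t=18 v=3: → [18,21),[17,20),[16,19); WM=15
i=13 t=19 v=7: → [19,22),[18,21),[17,20); WM=16; [13,16) fires=6
i=14 t=14 v=3: → [14,17),[13,16),[12,15); WM=16
i=15 t=20 v=6: → [20,23),[19,22),[18,21); WM=17; [14,17) fires=7
i=16 t=20 v=6: → [20,23),[19,22),[18,21); WM=17
i=17 t=21 v=3: → [21,24),[20,23),[19,22); WM=18; [15,18) fires=7
i=18 t=23 v=2: → [23,26),[22,25),[21,24); WM=18
i=19 t=23 v=5: → [23,26),[22,25),[21,24); WM=20; [16,19) fires=7 [17,20) fires=7
i=20 t=24 v=3: → [24,27),[23,26),[22,25); WM=20
i=21 t=24 v=5: → [24,27),[23,26),[22,25); WM=21; [18,21) fires=7

3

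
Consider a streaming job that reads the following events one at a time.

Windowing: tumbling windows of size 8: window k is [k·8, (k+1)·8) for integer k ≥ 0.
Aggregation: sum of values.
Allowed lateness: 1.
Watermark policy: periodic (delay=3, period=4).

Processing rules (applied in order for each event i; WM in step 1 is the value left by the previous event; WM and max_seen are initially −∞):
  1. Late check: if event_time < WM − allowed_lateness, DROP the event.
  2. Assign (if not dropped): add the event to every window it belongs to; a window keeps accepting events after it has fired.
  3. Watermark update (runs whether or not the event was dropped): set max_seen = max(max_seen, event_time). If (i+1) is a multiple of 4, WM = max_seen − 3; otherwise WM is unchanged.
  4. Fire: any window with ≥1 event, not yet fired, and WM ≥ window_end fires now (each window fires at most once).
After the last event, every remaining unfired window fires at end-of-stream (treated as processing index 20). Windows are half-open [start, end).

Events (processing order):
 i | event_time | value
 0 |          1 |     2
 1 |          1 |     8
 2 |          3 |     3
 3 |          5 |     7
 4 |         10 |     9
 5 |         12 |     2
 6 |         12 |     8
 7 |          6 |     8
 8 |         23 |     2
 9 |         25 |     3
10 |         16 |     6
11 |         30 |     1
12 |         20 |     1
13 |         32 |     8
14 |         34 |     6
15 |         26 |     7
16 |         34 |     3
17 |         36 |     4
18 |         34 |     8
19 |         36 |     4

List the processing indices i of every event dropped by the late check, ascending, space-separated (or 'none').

12

i=0 t=1 v=2: → [0,8); WM=−∞
i=1 t=1 v=8: → [0,8); WM=−∞
i=2 t=3 v=3: → [0,8); WM=−∞
i=3 t=5 v=7: → [0,8); WM=2
i=4 t=10 v=9: → [8,16); WM=2
i=5 t=12 v=2: → [8,16); WM=2
i=6 t=12 v=8: → [8,16); WM=2
i=7 t=6 v=8: → [0,8); WM=9; [0,8) fires=28
i=8 t=23 v=2: → [16,24); WM=9
i=9 t=25 v=3: → [24,32); WM=9
i=10 t=16 v=6: → [16,24); WM=9
i=11 t=30 v=1: → [24,32); WM=27; [8,16) fires=19 [16,24) fires=8
i=12 t=20 v=1: DROP (t<27-1); WM=27
i=13 t=32 v=8: → [32,40); WM=27
i=14 t=34 v=6: → [32,40); WM=27
i=15 t=26 v=7: → [24,32); WM=31
i=16 t=34 v=3: → [32,40); WM=31
i=17 t=36 v=4: → [32,40); WM=31
i=18 t=34 v=8: → [32,40); WM=31
i=19 t=36 v=4: → [32,40); WM=33; [24,32) fires=11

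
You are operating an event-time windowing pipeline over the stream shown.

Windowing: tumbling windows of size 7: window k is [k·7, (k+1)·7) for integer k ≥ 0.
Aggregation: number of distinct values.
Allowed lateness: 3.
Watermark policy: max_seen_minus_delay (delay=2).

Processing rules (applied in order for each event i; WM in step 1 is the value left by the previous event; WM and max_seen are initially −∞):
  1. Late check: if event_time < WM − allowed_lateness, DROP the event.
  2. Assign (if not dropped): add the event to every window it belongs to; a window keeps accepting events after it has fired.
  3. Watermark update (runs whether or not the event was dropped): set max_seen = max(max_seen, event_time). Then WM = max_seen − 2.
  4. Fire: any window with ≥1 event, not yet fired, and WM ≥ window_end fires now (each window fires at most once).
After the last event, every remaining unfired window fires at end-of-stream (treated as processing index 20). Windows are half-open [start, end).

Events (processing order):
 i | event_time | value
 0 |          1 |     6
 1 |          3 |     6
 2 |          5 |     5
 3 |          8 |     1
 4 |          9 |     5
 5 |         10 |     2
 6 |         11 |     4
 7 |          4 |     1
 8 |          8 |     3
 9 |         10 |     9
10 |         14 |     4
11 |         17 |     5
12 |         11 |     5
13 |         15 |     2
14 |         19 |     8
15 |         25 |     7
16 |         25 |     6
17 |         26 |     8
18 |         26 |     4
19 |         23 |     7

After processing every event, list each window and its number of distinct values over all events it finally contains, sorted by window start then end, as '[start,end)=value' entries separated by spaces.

[0,7)=2 [7,14)=6 [14,21)=4 [21,28)=4

i=0 t=1 v=6: → [0,7); WM=-1
i=1 t=3 v=6: → [0,7); WM=1
i=2 t=5 v=5: → [0,7); WM=3
i=3 t=8 v=1: → [7,14); WM=6
i=4 t=9 v=5: → [7,14); WM=7; [0,7) fires=2
i=5 t=10 v=2: → [7,14); WM=8
i=6 t=11 v=4: → [7,14); WM=9
i=7 t=4 v=1: DROP (t<9-3); WM=9
i=8 t=8 v=3: → [7,14); WM=9
i=9 t=10 v=9: → [7,14); WM=9
i=10 t=14 v=4: → [14,21); WM=12
i=11 t=17 v=5: → [14,21); WM=15; [7,14) fires=6
i=12 t=11 v=5: DROP (t<15-3); WM=15
i=13 t=15 v=2: → [14,21); WM=15
i=14 t=19 v=8: → [14,21); WM=17
i=15 t=25 v=7: → [21,28); WM=23; [14,21) fires=4
i=16 t=25 v=6: → [21,28); WM=23
i=17 t=26 v=8: → [21,28); WM=24
i=18 t=26 v=4: → [21,28); WM=24
i=19 t=23 v=7: → [21,28); WM=24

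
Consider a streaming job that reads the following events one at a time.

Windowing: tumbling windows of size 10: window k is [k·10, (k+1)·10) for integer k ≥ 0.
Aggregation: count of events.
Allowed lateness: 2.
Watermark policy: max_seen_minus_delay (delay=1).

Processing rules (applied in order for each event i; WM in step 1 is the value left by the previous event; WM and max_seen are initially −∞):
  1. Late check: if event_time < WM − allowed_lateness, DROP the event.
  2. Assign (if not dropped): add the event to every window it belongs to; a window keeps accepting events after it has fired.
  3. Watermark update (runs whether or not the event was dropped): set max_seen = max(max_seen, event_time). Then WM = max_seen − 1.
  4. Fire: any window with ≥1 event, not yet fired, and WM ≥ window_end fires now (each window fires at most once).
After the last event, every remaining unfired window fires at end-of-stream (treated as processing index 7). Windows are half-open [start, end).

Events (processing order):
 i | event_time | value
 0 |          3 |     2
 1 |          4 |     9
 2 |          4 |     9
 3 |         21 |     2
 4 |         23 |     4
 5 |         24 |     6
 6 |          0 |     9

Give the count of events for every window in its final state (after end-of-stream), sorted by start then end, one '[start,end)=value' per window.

[0,10)=3 [20,30)=3

i=0 t=3 v=2: → [0,10); WM=2
i=1 t=4 v=9: → [0,10); WM=3
i=2 t=4 v=9: → [0,10); WM=3
i=3 t=21 v=2: → [20,30); WM=20; [0,10) fires=3
i=4 t=23 v=4: → [20,30); WM=22
i=5 t=24 v=6: → [20,30); WM=23
i=6 t=0 v=9: DROP (t<23-2); WM=23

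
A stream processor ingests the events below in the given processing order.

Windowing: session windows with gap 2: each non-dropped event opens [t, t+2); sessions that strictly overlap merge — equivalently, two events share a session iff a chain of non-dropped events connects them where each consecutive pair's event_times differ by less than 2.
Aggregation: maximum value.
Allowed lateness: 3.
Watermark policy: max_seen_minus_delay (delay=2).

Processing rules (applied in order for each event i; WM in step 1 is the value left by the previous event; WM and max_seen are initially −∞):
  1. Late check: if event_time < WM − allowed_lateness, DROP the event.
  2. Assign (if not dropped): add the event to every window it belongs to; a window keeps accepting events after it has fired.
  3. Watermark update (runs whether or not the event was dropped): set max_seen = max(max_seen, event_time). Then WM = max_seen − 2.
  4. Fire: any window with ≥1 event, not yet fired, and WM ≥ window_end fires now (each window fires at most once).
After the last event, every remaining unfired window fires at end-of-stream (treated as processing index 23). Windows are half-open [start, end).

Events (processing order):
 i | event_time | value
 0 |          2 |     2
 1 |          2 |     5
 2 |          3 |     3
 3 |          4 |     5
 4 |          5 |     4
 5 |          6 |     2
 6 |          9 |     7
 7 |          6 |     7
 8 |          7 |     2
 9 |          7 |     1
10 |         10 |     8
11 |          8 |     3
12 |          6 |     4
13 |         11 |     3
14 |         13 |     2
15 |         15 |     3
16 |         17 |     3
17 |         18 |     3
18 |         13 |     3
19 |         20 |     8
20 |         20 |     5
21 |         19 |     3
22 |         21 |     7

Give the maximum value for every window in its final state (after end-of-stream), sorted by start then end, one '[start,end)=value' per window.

[2,13)=8 [13,15)=3 [15,17)=3 [17,23)=8

i=0 t=2 v=2: → [2,4); WM=0
i=1 t=2 v=5: → [2,4); WM=0
i=2 t=3 v=3: → [2,5); WM=1
i=3 t=4 v=5: → [2,6); WM=2
i=4 t=5 v=4: → [2,7); WM=3
i=5 t=6 v=2: → [2,8); WM=4
i=6 t=9 v=7: → [9,11); WM=7
i=7 t=6 v=7: → [2,8); WM=7
i=8 t=7 v=2: → [2,9); WM=7
i=9 t=7 v=1: → [2,9); WM=7
i=10 t=10 v=8: → [9,12); WM=8
i=11 t=8 v=3: → [2,12); WM=8
i=12 t=6 v=4: → [2,12); WM=8
i=13 t=11 v=3: → [2,13); WM=9
i=14 t=13 v=2: → [13,15); WM=11
i=15 t=15 v=3: → [15,17); WM=13
i=16 t=17 v=3: → [17,19); WM=15
i=17 t=18 v=3: → [17,20); WM=16
i=18 t=13 v=3: → [13,15); WM=16
i=19 t=20 v=8: → [20,22); WM=18
i=20 t=20 v=5: → [20,22); WM=18
i=21 t=19 v=3: → [17,22); WM=18
i=22 t=21 v=7: → [17,23); WM=19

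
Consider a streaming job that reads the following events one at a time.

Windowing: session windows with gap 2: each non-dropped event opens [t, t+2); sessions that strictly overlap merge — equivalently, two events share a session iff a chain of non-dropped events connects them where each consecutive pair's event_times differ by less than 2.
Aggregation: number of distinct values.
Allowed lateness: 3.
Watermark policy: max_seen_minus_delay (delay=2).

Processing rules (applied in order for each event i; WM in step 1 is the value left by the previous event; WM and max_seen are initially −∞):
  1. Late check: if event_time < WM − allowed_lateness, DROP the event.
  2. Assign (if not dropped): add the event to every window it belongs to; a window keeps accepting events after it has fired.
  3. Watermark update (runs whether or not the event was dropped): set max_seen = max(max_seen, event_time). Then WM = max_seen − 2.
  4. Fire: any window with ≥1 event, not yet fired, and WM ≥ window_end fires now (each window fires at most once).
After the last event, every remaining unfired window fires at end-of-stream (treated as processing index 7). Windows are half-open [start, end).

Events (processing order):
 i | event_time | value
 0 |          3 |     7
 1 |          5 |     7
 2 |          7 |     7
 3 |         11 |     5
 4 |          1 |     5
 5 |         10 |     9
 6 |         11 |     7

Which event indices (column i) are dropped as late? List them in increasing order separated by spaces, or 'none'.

4

i=0 t=3 v=7: → [3,5); WM=1
i=1 t=5 v=7: → [5,7); WM=3
i=2 t=7 v=7: → [7,9); WM=5
i=3 t=11 v=5: → [11,13); WM=9
i=4 t=1 v=5: DROP (t<9-3); WM=9
i=5 t=10 v=9: → [10,13); WM=9
i=6 t=11 v=7: → [10,13); WM=9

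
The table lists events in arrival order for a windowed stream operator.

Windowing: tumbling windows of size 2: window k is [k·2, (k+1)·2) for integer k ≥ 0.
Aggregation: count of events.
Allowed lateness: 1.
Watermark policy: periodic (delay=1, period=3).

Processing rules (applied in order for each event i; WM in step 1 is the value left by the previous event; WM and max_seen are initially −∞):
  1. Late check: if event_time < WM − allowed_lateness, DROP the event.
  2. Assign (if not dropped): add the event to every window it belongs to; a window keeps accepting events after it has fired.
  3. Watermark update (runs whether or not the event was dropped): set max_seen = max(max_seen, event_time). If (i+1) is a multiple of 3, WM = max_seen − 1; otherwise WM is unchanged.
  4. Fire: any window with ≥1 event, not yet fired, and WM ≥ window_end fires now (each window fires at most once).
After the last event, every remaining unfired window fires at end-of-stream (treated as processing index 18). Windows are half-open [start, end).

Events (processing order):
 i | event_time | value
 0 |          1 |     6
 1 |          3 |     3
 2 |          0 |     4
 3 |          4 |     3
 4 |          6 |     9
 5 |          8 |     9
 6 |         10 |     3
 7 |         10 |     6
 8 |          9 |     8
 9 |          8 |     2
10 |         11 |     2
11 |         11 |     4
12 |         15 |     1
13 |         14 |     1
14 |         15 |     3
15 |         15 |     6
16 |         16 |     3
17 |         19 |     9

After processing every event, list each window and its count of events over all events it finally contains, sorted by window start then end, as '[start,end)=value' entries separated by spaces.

[0,2)=2 [2,4)=1 [4,6)=1 [6,8)=1 [8,10)=3 [10,12)=4 [14,16)=4 [16,18)=1 [18,20)=1

i=0 t=1 v=6: → [0,2); WM=−∞
i=1 t=3 v=3: → [2,4); WM=−∞
i=2 t=0 v=4: → [0,2); WM=2; [0,2) fires=2
i=3 t=4 v=3: → [4,6); WM=2
i=4 t=6 v=9: → [6,8); WM=2
i=5 t=8 v=9: → [8,10); WM=7; [2,4) fires=1 [4,6) fires=1
i=6 t=10 v=3: → [10,12); WM=7
i=7 t=10 v=6: → [10,12); WM=7
i=8 t=9 v=8: → [8,10); WM=9; [6,8) fires=1
i=9 t=8 v=2: → [8,10); WM=9
i=10 t=11 v=2: → [10,12); WM=9
i=11 t=11 v=4: → [10,12); WM=10; [8,10) fires=3
i=12 t=15 v=1: → [14,16); WM=10
i=13 t=14 v=1: → [14,16); WM=10
i=14 t=15 v=3: → [14,16); WM=14; [10,12) fires=4
i=15 t=15 v=6: → [14,16); WM=14
i=16 t=16 v=3: → [16,18); WM=14
i=17 t=19 v=9: → [18,20); WM=18; [14,16) fires=4 [16,18) fires=1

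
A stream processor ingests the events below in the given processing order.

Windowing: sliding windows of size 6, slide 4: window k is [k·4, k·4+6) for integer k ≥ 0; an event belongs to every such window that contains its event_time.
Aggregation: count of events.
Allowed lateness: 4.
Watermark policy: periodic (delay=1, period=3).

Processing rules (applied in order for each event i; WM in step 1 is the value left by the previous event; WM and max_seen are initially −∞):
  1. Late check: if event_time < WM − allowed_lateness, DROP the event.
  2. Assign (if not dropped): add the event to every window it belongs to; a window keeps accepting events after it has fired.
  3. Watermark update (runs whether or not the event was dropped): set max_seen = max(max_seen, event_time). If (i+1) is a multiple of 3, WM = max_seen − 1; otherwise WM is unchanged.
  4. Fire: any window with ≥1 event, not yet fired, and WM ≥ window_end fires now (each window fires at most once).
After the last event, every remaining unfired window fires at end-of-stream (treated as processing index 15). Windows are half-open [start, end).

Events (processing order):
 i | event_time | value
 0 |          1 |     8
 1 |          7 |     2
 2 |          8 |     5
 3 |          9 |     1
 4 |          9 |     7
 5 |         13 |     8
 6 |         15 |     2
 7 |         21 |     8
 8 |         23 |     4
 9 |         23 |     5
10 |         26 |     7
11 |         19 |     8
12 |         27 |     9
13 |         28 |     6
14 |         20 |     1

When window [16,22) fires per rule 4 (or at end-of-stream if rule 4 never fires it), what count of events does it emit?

i=0 t=1 v=8: → [0,6); WM=−∞
i=1 t=7 v=2: → [4,10); WM=−∞
i=2 t=8 v=5: → [8,14),[4,10); WM=7; [0,6) fires=1
i=3 t=9 v=1: → [8,14),[4,10); WM=7
i=4 t=9 v=7: → [8,14),[4,10); WM=7
i=5 t=13 v=8: → [12,18),[8,14); WM=12; [4,10) fires=4
i=6 t=15 v=2: → [12,18); WM=12
i=7 t=21 v=8: → [20,26),[16,22); WM=12
i=8 t=23 v=4: → [20,26); WM=22; [8,14) fires=4 [12,18) fires=2 [16,22) fires=1
i=9 t=23 v=5: → [20,26); WM=22
i=10 t=26 v=7: → [24,30); WM=22
i=11 t=19 v=8: → [16,22); WM=25
i=12 t=27 v=9: → [24,30); WM=25
i=13 t=28 v=6: → [28,34),[24,30); WM=25
i=14 t=20 v=1: DROP (t<25-4); WM=27; [20,26) fires=3

1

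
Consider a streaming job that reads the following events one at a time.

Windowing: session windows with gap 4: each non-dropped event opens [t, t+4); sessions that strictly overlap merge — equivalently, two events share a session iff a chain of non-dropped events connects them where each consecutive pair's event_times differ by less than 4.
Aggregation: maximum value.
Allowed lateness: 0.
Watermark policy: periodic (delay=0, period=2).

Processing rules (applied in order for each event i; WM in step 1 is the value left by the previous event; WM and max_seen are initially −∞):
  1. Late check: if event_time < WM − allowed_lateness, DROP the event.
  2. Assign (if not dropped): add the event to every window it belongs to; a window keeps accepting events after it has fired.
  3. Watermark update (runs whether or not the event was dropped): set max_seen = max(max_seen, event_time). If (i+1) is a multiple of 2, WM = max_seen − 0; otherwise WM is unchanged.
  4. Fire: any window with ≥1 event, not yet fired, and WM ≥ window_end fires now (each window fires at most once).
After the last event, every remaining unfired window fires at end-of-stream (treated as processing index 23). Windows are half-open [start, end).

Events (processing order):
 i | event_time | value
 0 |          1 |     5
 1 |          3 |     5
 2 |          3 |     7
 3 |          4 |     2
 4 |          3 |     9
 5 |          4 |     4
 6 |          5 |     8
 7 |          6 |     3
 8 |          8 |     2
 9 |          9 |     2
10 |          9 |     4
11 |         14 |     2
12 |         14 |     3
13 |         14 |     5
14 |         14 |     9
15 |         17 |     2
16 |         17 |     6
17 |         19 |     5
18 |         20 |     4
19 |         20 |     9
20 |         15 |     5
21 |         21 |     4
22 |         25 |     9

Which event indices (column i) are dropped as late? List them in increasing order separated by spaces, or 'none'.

4 20

i=0 t=1 v=5: → [1,5); WM=−∞
i=1 t=3 v=5: → [1,7); WM=3
i=2 t=3 v=7: → [1,7); WM=3
i=3 t=4 v=2: → [1,8); WM=4
i=4 t=3 v=9: DROP (t<4-0); WM=4
i=5 t=4 v=4: → [1,8); WM=4
i=6 t=5 v=8: → [1,9); WM=4
i=7 t=6 v=3: → [1,10); WM=6
i=8 t=8 v=2: → [1,12); WM=6
i=9 t=9 v=2: → [1,13); WM=9
i=10 t=9 v=4: → [1,13); WM=9
i=11 t=14 v=2: → [14,18); WM=14
i=12 t=14 v=3: → [14,18); WM=14
i=13 t=14 v=5: → [14,18); WM=14
i=14 t=14 v=9: → [14,18); WM=14
i=15 t=17 v=2: → [14,21); WM=17
i=16 t=17 v=6: → [14,21); WM=17
i=17 t=19 v=5: → [14,23); WM=19
i=18 t=20 v=4: → [14,24); WM=19
i=19 t=20 v=9: → [14,24); WM=20
i=20 t=15 v=5: DROP (t<20-0); WM=20
i=21 t=21 v=4: → [14,25); WM=21
i=22 t=25 v=9: → [25,29); WM=21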